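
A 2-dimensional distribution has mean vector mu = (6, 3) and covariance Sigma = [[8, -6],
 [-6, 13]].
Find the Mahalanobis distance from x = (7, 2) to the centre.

Step 1 — centre the observation: (x - mu) = (1, -1).

Step 2 — invert Sigma. det(Sigma) = 8·13 - (-6)² = 68.
  Sigma^{-1} = (1/det) · [[d, -b], [-b, a]] = [[0.1912, 0.0882],
 [0.0882, 0.1176]].

Step 3 — form the quadratic (x - mu)^T · Sigma^{-1} · (x - mu):
  Sigma^{-1} · (x - mu) = (0.1029, -0.0294).
  (x - mu)^T · [Sigma^{-1} · (x - mu)] = (1)·(0.1029) + (-1)·(-0.0294) = 0.1324.

Step 4 — take square root: d = √(0.1324) ≈ 0.3638.

d(x, mu) = √(0.1324) ≈ 0.3638


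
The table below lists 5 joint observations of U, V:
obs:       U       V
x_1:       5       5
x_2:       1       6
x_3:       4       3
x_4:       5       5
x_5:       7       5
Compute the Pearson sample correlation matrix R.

Step 1 — column means:
  mean(U) = (5 + 1 + 4 + 5 + 7) / 5 = 22/5 = 4.4
  mean(V) = (5 + 6 + 3 + 5 + 5) / 5 = 24/5 = 4.8

Step 2 — sample variances and covariances s[i,j] = (1/(n-1)) · Σ_k (x_{k,i} - mean_i) · (x_{k,j} - mean_j), with n-1 = 4:
  s[U,U] = ((0.6)·(0.6) + (-3.4)·(-3.4) + (-0.4)·(-0.4) + (0.6)·(0.6) + (2.6)·(2.6)) / 4 = 19.2/4 = 4.8
  s[U,V] = ((0.6)·(0.2) + (-3.4)·(1.2) + (-0.4)·(-1.8) + (0.6)·(0.2) + (2.6)·(0.2)) / 4 = -2.6/4 = -0.65
  s[V,V] = ((0.2)·(0.2) + (1.2)·(1.2) + (-1.8)·(-1.8) + (0.2)·(0.2) + (0.2)·(0.2)) / 4 = 4.8/4 = 1.2
  Sample standard deviations s_i = √(s[i,i]):
  s(U) = √(4.8) = 2.1909
  s(V) = √(1.2) = 1.0954

Step 3 — r_{ij} = s_{ij} / (s_i · s_j):
  r[U,U] = 1 (diagonal).
  r[U,V] = -0.65 / (2.1909 · 1.0954) = -0.65 / 2.4 = -0.2708
  r[V,V] = 1 (diagonal).

R is symmetric with unit diagonal. Assembling:

R = [[1, -0.2708],
 [-0.2708, 1]]


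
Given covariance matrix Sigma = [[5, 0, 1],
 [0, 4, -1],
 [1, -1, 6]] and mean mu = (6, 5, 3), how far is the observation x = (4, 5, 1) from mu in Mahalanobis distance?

Step 1 — centre the observation: (x - mu) = (-2, 0, -2).

Step 2 — invert Sigma (cofactor / det for 3×3, or solve directly):
  Sigma^{-1} = [[0.2072, -0.009, -0.036],
 [-0.009, 0.2613, 0.045],
 [-0.036, 0.045, 0.1802]].

Step 3 — form the quadratic (x - mu)^T · Sigma^{-1} · (x - mu):
  Sigma^{-1} · (x - mu) = (-0.3423, -0.0721, -0.2883).
  (x - mu)^T · [Sigma^{-1} · (x - mu)] = (-2)·(-0.3423) + (0)·(-0.0721) + (-2)·(-0.2883) = 1.2613.

Step 4 — take square root: d = √(1.2613) ≈ 1.1231.

d(x, mu) = √(1.2613) ≈ 1.1231


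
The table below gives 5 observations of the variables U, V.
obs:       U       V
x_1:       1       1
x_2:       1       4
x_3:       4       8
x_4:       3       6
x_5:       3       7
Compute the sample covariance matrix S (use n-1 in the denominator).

Step 1 — column means:
  mean(U) = (1 + 1 + 4 + 3 + 3) / 5 = 12/5 = 2.4
  mean(V) = (1 + 4 + 8 + 6 + 7) / 5 = 26/5 = 5.2

Step 2 — sample covariance S[i,j] = (1/(n-1)) · Σ_k (x_{k,i} - mean_i) · (x_{k,j} - mean_j), with n-1 = 4.
  S[U,U] = ((-1.4)·(-1.4) + (-1.4)·(-1.4) + (1.6)·(1.6) + (0.6)·(0.6) + (0.6)·(0.6)) / 4 = 7.2/4 = 1.8
  S[U,V] = ((-1.4)·(-4.2) + (-1.4)·(-1.2) + (1.6)·(2.8) + (0.6)·(0.8) + (0.6)·(1.8)) / 4 = 13.6/4 = 3.4
  S[V,V] = ((-4.2)·(-4.2) + (-1.2)·(-1.2) + (2.8)·(2.8) + (0.8)·(0.8) + (1.8)·(1.8)) / 4 = 30.8/4 = 7.7

S is symmetric (S[j,i] = S[i,j]). Assembling:

S = [[1.8, 3.4],
 [3.4, 7.7]]


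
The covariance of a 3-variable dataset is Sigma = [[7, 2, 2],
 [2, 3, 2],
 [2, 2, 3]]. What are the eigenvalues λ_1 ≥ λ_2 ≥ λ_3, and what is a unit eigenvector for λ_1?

Step 1 — characteristic polynomial p(λ) = det(λI - Sigma) = λ³ - tr·λ² + c_1·λ - det, where tr = trace, c_1 = sum of the principal 2×2 minors, det = det(Sigma):
  tr = 7 + 3 + 3 = 13,
  c_1 = (7·3 - (2)²) + (7·3 - (2)²) + (3·3 - (2)²) = 17 + 17 + 5 = 39,
  det = 7·(3·3 - (2)²) - (2)·((2)·3 - (2)·(2)) + (2)·((2)·(2) - 3·(2)) = 7·(5) - (2)·(2) + (2)·(-2) = 27.
  So p(λ) = λ³ - 13λ² + 39λ - 27.
Step 2 — look for an integer root (rational root theorem: any rational root is an integer divisor of 27). Testing λ = 1:
  p(1) = 1 - 13 + 39 - 27 = 0  ✓
  Dividing out (λ - 1): p(λ) = (λ - 1)(λ² - 12λ + 27).
Step 3 — remaining eigenvalues from the quadratic λ² - 12λ + 27 = 0:
  Δ = 12² - 4·27 = 144 - 108 = 36,  λ = (12 ± √36)/2 = (12 ± 6)/2 = 9 or 3.
  Sorted: λ_1 = 9,  λ_2 = 3,  λ_3 = 1  (check: sum = 13 = tr ✓).

Step 4 — unit eigenvector for λ_1 = 9: v spans the null space of (Sigma - λ_1 I), whose rows are
  r_1 = (-2, 2, 2),  r_2 = (2, -6, 2),  r_3 = (2, 2, -6).
  v is orthogonal to every row, so take v ∝ r_1 × r_2 = ((2)·(2) - (2)·(-6), (2)·(2) - (-2)·(2), (-2)·(-6) - (2)·(2)) = (16, 8, 8).
  Rescale (divide by 8): u = (2, 1, 1).
  ||u|| = √((2)² + (1)² + (1)²) = √(6) ≈ 2.4495,  v_1 = u/||u|| ≈ (0.8165, 0.4082, 0.4082) (||v_1|| = 1).

λ_1 = 9,  λ_2 = 3,  λ_3 = 1;  v_1 ≈ (0.8165, 0.4082, 0.4082)


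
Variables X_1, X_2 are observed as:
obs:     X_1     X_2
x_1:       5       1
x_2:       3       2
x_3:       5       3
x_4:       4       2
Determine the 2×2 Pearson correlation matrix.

Step 1 — column means:
  mean(X_1) = (5 + 3 + 5 + 4) / 4 = 17/4 = 4.25
  mean(X_2) = (1 + 2 + 3 + 2) / 4 = 8/4 = 2

Step 2 — sample variances and covariances s[i,j] = (1/(n-1)) · Σ_k (x_{k,i} - mean_i) · (x_{k,j} - mean_j), with n-1 = 3:
  s[X_1,X_1] = ((0.75)·(0.75) + (-1.25)·(-1.25) + (0.75)·(0.75) + (-0.25)·(-0.25)) / 3 = 2.75/3 = 0.9167
  s[X_1,X_2] = ((0.75)·(-1) + (-1.25)·(0) + (0.75)·(1) + (-0.25)·(0)) / 3 = 0/3 = 0
  s[X_2,X_2] = ((-1)·(-1) + (0)·(0) + (1)·(1) + (0)·(0)) / 3 = 2/3 = 0.6667
  Sample standard deviations s_i = √(s[i,i]):
  s(X_1) = √(0.9167) = 0.9574
  s(X_2) = √(0.6667) = 0.8165

Step 3 — r_{ij} = s_{ij} / (s_i · s_j):
  r[X_1,X_1] = 1 (diagonal).
  r[X_1,X_2] = 0 / (0.9574 · 0.8165) = 0 / 0.7817 = 0
  r[X_2,X_2] = 1 (diagonal).

R is symmetric with unit diagonal. Assembling:

R = [[1, 0],
 [0, 1]]


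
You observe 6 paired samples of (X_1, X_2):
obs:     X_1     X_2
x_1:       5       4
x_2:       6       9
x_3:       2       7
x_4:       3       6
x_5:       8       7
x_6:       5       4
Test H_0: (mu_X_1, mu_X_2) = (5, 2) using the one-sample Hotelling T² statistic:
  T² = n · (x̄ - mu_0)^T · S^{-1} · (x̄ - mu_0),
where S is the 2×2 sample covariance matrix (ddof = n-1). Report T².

Step 1 — sample mean vector:
  mean(X_1) = (5 + 6 + 2 + 3 + 8 + 5) / 6 = 29/6 = 4.8333
  mean(X_2) = (4 + 9 + 7 + 6 + 7 + 4) / 6 = 37/6 = 6.1667
  x̄ = (4.8333, 6.1667),  deviation x̄ - mu_0 = (4.8333, 6.1667) - (5, 2) = (-0.1667, 4.1667).

Step 2 — sample covariance matrix, S[i,j] = (1/(n-1)) · Σ_k (x_{k,i} - mean_i) · (x_{k,j} - mean_j), divisor n-1 = 5:
  S[X_1,X_1] = ((0.1667)·(0.1667) + (1.1667)·(1.1667) + (-2.8333)·(-2.8333) + (-1.8333)·(-1.8333) + (3.1667)·(3.1667) + (0.1667)·(0.1667)) / 5 = 22.8333/5 = 4.5667
  S[X_1,X_2] = ((0.1667)·(-2.1667) + (1.1667)·(2.8333) + (-2.8333)·(0.8333) + (-1.8333)·(-0.1667) + (3.1667)·(0.8333) + (0.1667)·(-2.1667)) / 5 = 3.1667/5 = 0.6333
  S[X_2,X_2] = ((-2.1667)·(-2.1667) + (2.8333)·(2.8333) + (0.8333)·(0.8333) + (-0.1667)·(-0.1667) + (0.8333)·(0.8333) + (-2.1667)·(-2.1667)) / 5 = 18.8333/5 = 3.7667
  S = [[4.5667, 0.6333],
 [0.6333, 3.7667]].

Step 3 — invert S. det(S) = 4.5667·3.7667 - (0.6333)² = 16.8.
  S^{-1} = (1/det) · [[d, -b], [-b, a]] = [[0.2242, -0.0377],
 [-0.0377, 0.2718]].

Step 4 — quadratic form (x̄ - mu_0)^T · S^{-1} · (x̄ - mu_0):
  S^{-1} · (x̄ - mu_0) = (-0.1944, 1.1389),
  (x̄ - mu_0)^T · [...] = (-0.1667)·(-0.1944) + (4.1667)·(1.1389) = 4.7778.

Step 5 — scale by n: T² = 6 · 4.7778 = 28.6667.

T² ≈ 28.6667


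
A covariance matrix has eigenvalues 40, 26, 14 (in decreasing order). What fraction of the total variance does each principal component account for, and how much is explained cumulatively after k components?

Step 1 — total variance = trace(Sigma) = Σ λ_i = 40 + 26 + 14 = 80.

Step 2 — fraction explained by component i = λ_i / Σ λ:
  PC1: 40/80 = 0.5
  PC2: 26/80 = 0.325
  PC3: 14/80 = 0.175

Step 3 — cumulative fraction after k components = (λ_1 + ... + λ_k) / Σ λ:
  k = 1: 40/80 = 0.5
  k = 2: (40 + 26)/80 = 66/80 = 0.825
  k = 3: (40 + 26 + 14)/80 = 80/80 = 1

Summary (fraction, with percent):

explained: PC1 0.5 (50%), PC2 0.325 (32.5%), PC3 0.175 (17.5%);  cumulative: 0.5, 0.825, 1


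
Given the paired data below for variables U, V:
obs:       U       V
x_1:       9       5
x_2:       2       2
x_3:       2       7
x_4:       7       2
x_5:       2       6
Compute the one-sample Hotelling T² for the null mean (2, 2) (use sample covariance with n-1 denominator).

Step 1 — sample mean vector:
  mean(U) = (9 + 2 + 2 + 7 + 2) / 5 = 22/5 = 4.4
  mean(V) = (5 + 2 + 7 + 2 + 6) / 5 = 22/5 = 4.4
  x̄ = (4.4, 4.4),  deviation x̄ - mu_0 = (4.4, 4.4) - (2, 2) = (2.4, 2.4).

Step 2 — sample covariance matrix, S[i,j] = (1/(n-1)) · Σ_k (x_{k,i} - mean_i) · (x_{k,j} - mean_j), divisor n-1 = 4:
  S[U,U] = ((4.6)·(4.6) + (-2.4)·(-2.4) + (-2.4)·(-2.4) + (2.6)·(2.6) + (-2.4)·(-2.4)) / 4 = 45.2/4 = 11.3
  S[U,V] = ((4.6)·(0.6) + (-2.4)·(-2.4) + (-2.4)·(2.6) + (2.6)·(-2.4) + (-2.4)·(1.6)) / 4 = -7.8/4 = -1.95
  S[V,V] = ((0.6)·(0.6) + (-2.4)·(-2.4) + (2.6)·(2.6) + (-2.4)·(-2.4) + (1.6)·(1.6)) / 4 = 21.2/4 = 5.3
  S = [[11.3, -1.95],
 [-1.95, 5.3]].

Step 3 — invert S. det(S) = 11.3·5.3 - (-1.95)² = 56.0875.
  S^{-1} = (1/det) · [[d, -b], [-b, a]] = [[0.0945, 0.0348],
 [0.0348, 0.2015]].

Step 4 — quadratic form (x̄ - mu_0)^T · S^{-1} · (x̄ - mu_0):
  S^{-1} · (x̄ - mu_0) = (0.3102, 0.567),
  (x̄ - mu_0)^T · [...] = (2.4)·(0.3102) + (2.4)·(0.567) = 2.1053.

Step 5 — scale by n: T² = 5 · 2.1053 = 10.5264.

T² ≈ 10.5264


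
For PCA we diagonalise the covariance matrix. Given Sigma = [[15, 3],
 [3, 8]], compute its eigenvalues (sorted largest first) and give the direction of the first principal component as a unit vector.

Step 1 — characteristic polynomial of 2×2 Sigma:
  det(Sigma - λI) = λ² - trace · λ + det = 0.
  trace = 15 + 8 = 23, det = 15·8 - (3)² = 111.
Step 2 — discriminant:
  Δ = trace² - 4·det = 529 - 444 = 85.
Step 3 — eigenvalues:
  λ = (trace ± √Δ)/2 = (23 ± 9.2195)/2,
  λ_1 = 16.1098,  λ_2 = 6.8902.

Step 4 — unit eigenvector for λ_1: solve (Sigma - λ_1 I)v = 0. First row:
  (15 - 16.1098)·v_x + (3)·v_y = 0, i.e. (-1.1098)·v_x + (3)·v_y = 0,
  so v ∝ (b, λ_1 - a) = (3, 1.1098) = u.
  ||u|| = √((3)² + (1.1098)²) = √(10.2316) ≈ 3.1987,
  v_1 = u/||u|| ≈ (0.9379, 0.3469) (||v_1|| = 1).

λ_1 = 16.1098,  λ_2 = 6.8902;  v_1 ≈ (0.9379, 0.3469)


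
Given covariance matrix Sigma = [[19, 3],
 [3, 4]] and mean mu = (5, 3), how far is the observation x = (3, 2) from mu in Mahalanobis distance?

Step 1 — centre the observation: (x - mu) = (-2, -1).

Step 2 — invert Sigma. det(Sigma) = 19·4 - (3)² = 67.
  Sigma^{-1} = (1/det) · [[d, -b], [-b, a]] = [[0.0597, -0.0448],
 [-0.0448, 0.2836]].

Step 3 — form the quadratic (x - mu)^T · Sigma^{-1} · (x - mu):
  Sigma^{-1} · (x - mu) = (-0.0746, -0.194).
  (x - mu)^T · [Sigma^{-1} · (x - mu)] = (-2)·(-0.0746) + (-1)·(-0.194) = 0.3433.

Step 4 — take square root: d = √(0.3433) ≈ 0.5859.

d(x, mu) = √(0.3433) ≈ 0.5859


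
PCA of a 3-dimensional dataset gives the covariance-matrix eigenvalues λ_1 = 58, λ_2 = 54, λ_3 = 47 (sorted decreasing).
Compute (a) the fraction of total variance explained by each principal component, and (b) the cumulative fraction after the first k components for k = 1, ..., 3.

Step 1 — total variance = trace(Sigma) = Σ λ_i = 58 + 54 + 47 = 159.

Step 2 — fraction explained by component i = λ_i / Σ λ:
  PC1: 58/159 = 0.3648
  PC2: 54/159 = 0.3396
  PC3: 47/159 = 0.2956

Step 3 — cumulative fraction after k components = (λ_1 + ... + λ_k) / Σ λ:
  k = 1: 58/159 = 0.3648
  k = 2: (58 + 54)/159 = 112/159 = 0.7044
  k = 3: (58 + 54 + 47)/159 = 159/159 = 1

Summary (fraction, with percent):

explained: PC1 0.3648 (36.48%), PC2 0.3396 (33.96%), PC3 0.2956 (29.56%);  cumulative: 0.3648, 0.7044, 1


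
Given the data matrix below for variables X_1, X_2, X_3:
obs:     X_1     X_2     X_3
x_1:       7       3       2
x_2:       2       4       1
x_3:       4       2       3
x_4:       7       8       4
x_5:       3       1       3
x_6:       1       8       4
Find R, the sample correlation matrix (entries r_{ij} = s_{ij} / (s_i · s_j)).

Step 1 — column means:
  mean(X_1) = (7 + 2 + 4 + 7 + 3 + 1) / 6 = 24/6 = 4
  mean(X_2) = (3 + 4 + 2 + 8 + 1 + 8) / 6 = 26/6 = 4.3333
  mean(X_3) = (2 + 1 + 3 + 4 + 3 + 4) / 6 = 17/6 = 2.8333

Step 2 — sample variances and covariances s[i,j] = (1/(n-1)) · Σ_k (x_{k,i} - mean_i) · (x_{k,j} - mean_j), with n-1 = 5:
  s[X_1,X_1] = ((3)·(3) + (-2)·(-2) + (0)·(0) + (3)·(3) + (-1)·(-1) + (-3)·(-3)) / 5 = 32/5 = 6.4
  s[X_1,X_2] = ((3)·(-1.3333) + (-2)·(-0.3333) + (0)·(-2.3333) + (3)·(3.6667) + (-1)·(-3.3333) + (-3)·(3.6667)) / 5 = 0/5 = 0
  s[X_1,X_3] = ((3)·(-0.8333) + (-2)·(-1.8333) + (0)·(0.1667) + (3)·(1.1667) + (-1)·(0.1667) + (-3)·(1.1667)) / 5 = 1/5 = 0.2
  s[X_2,X_2] = ((-1.3333)·(-1.3333) + (-0.3333)·(-0.3333) + (-2.3333)·(-2.3333) + (3.6667)·(3.6667) + (-3.3333)·(-3.3333) + (3.6667)·(3.6667)) / 5 = 45.3333/5 = 9.0667
  s[X_2,X_3] = ((-1.3333)·(-0.8333) + (-0.3333)·(-1.8333) + (-2.3333)·(0.1667) + (3.6667)·(1.1667) + (-3.3333)·(0.1667) + (3.6667)·(1.1667)) / 5 = 9.3333/5 = 1.8667
  s[X_3,X_3] = ((-0.8333)·(-0.8333) + (-1.8333)·(-1.8333) + (0.1667)·(0.1667) + (1.1667)·(1.1667) + (0.1667)·(0.1667) + (1.1667)·(1.1667)) / 5 = 6.8333/5 = 1.3667
  Sample standard deviations s_i = √(s[i,i]):
  s(X_1) = √(6.4) = 2.5298
  s(X_2) = √(9.0667) = 3.0111
  s(X_3) = √(1.3667) = 1.169

Step 3 — r_{ij} = s_{ij} / (s_i · s_j):
  r[X_1,X_1] = 1 (diagonal).
  r[X_1,X_2] = 0 / (2.5298 · 3.0111) = 0 / 7.6175 = 0
  r[X_1,X_3] = 0.2 / (2.5298 · 1.169) = 0.2 / 2.9575 = 0.0676
  r[X_2,X_2] = 1 (diagonal).
  r[X_2,X_3] = 1.8667 / (3.0111 · 1.169) = 1.8667 / 3.5201 = 0.5303
  r[X_3,X_3] = 1 (diagonal).

R is symmetric with unit diagonal. Assembling:

R = [[1, 0, 0.0676],
 [0, 1, 0.5303],
 [0.0676, 0.5303, 1]]


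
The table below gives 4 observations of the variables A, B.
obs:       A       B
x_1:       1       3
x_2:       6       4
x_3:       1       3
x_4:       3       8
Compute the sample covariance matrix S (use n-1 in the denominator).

Step 1 — column means:
  mean(A) = (1 + 6 + 1 + 3) / 4 = 11/4 = 2.75
  mean(B) = (3 + 4 + 3 + 8) / 4 = 18/4 = 4.5

Step 2 — sample covariance S[i,j] = (1/(n-1)) · Σ_k (x_{k,i} - mean_i) · (x_{k,j} - mean_j), with n-1 = 3.
  S[A,A] = ((-1.75)·(-1.75) + (3.25)·(3.25) + (-1.75)·(-1.75) + (0.25)·(0.25)) / 3 = 16.75/3 = 5.5833
  S[A,B] = ((-1.75)·(-1.5) + (3.25)·(-0.5) + (-1.75)·(-1.5) + (0.25)·(3.5)) / 3 = 4.5/3 = 1.5
  S[B,B] = ((-1.5)·(-1.5) + (-0.5)·(-0.5) + (-1.5)·(-1.5) + (3.5)·(3.5)) / 3 = 17/3 = 5.6667

S is symmetric (S[j,i] = S[i,j]). Assembling:

S = [[5.5833, 1.5],
 [1.5, 5.6667]]


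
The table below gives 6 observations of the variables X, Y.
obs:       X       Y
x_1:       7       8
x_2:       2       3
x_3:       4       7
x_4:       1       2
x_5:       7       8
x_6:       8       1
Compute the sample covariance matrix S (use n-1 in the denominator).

Step 1 — column means:
  mean(X) = (7 + 2 + 4 + 1 + 7 + 8) / 6 = 29/6 = 4.8333
  mean(Y) = (8 + 3 + 7 + 2 + 8 + 1) / 6 = 29/6 = 4.8333

Step 2 — sample covariance S[i,j] = (1/(n-1)) · Σ_k (x_{k,i} - mean_i) · (x_{k,j} - mean_j), with n-1 = 5.
  S[X,X] = ((2.1667)·(2.1667) + (-2.8333)·(-2.8333) + (-0.8333)·(-0.8333) + (-3.8333)·(-3.8333) + (2.1667)·(2.1667) + (3.1667)·(3.1667)) / 5 = 42.8333/5 = 8.5667
  S[X,Y] = ((2.1667)·(3.1667) + (-2.8333)·(-1.8333) + (-0.8333)·(2.1667) + (-3.8333)·(-2.8333) + (2.1667)·(3.1667) + (3.1667)·(-3.8333)) / 5 = 15.8333/5 = 3.1667
  S[Y,Y] = ((3.1667)·(3.1667) + (-1.8333)·(-1.8333) + (2.1667)·(2.1667) + (-2.8333)·(-2.8333) + (3.1667)·(3.1667) + (-3.8333)·(-3.8333)) / 5 = 50.8333/5 = 10.1667

S is symmetric (S[j,i] = S[i,j]). Assembling:

S = [[8.5667, 3.1667],
 [3.1667, 10.1667]]


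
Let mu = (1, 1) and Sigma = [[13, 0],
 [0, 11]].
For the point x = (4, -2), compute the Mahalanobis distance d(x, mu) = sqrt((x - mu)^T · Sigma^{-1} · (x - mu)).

Step 1 — centre the observation: (x - mu) = (3, -3).

Step 2 — invert Sigma. det(Sigma) = 13·11 - (0)² = 143.
  Sigma^{-1} = (1/det) · [[d, -b], [-b, a]] = [[0.0769, 0],
 [0, 0.0909]].

Step 3 — form the quadratic (x - mu)^T · Sigma^{-1} · (x - mu):
  Sigma^{-1} · (x - mu) = (0.2308, -0.2727).
  (x - mu)^T · [Sigma^{-1} · (x - mu)] = (3)·(0.2308) + (-3)·(-0.2727) = 1.5105.

Step 4 — take square root: d = √(1.5105) ≈ 1.229.

d(x, mu) = √(1.5105) ≈ 1.229


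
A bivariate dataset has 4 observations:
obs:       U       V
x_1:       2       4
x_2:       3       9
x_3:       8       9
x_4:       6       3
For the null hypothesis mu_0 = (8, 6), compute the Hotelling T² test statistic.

Step 1 — sample mean vector:
  mean(U) = (2 + 3 + 8 + 6) / 4 = 19/4 = 4.75
  mean(V) = (4 + 9 + 9 + 3) / 4 = 25/4 = 6.25
  x̄ = (4.75, 6.25),  deviation x̄ - mu_0 = (4.75, 6.25) - (8, 6) = (-3.25, 0.25).

Step 2 — sample covariance matrix, S[i,j] = (1/(n-1)) · Σ_k (x_{k,i} - mean_i) · (x_{k,j} - mean_j), divisor n-1 = 3:
  S[U,U] = ((-2.75)·(-2.75) + (-1.75)·(-1.75) + (3.25)·(3.25) + (1.25)·(1.25)) / 3 = 22.75/3 = 7.5833
  S[U,V] = ((-2.75)·(-2.25) + (-1.75)·(2.75) + (3.25)·(2.75) + (1.25)·(-3.25)) / 3 = 6.25/3 = 2.0833
  S[V,V] = ((-2.25)·(-2.25) + (2.75)·(2.75) + (2.75)·(2.75) + (-3.25)·(-3.25)) / 3 = 30.75/3 = 10.25
  S = [[7.5833, 2.0833],
 [2.0833, 10.25]].

Step 3 — invert S. det(S) = 7.5833·10.25 - (2.0833)² = 73.3889.
  S^{-1} = (1/det) · [[d, -b], [-b, a]] = [[0.1397, -0.0284],
 [-0.0284, 0.1033]].

Step 4 — quadratic form (x̄ - mu_0)^T · S^{-1} · (x̄ - mu_0):
  S^{-1} · (x̄ - mu_0) = (-0.461, 0.1181),
  (x̄ - mu_0)^T · [...] = (-3.25)·(-0.461) + (0.25)·(0.1181) = 1.5278.

Step 5 — scale by n: T² = 4 · 1.5278 = 6.1113.

T² ≈ 6.1113


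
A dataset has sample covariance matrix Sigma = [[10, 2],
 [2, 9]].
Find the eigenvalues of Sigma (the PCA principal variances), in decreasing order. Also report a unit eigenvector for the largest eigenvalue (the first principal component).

Step 1 — characteristic polynomial of 2×2 Sigma:
  det(Sigma - λI) = λ² - trace · λ + det = 0.
  trace = 10 + 9 = 19, det = 10·9 - (2)² = 86.
Step 2 — discriminant:
  Δ = trace² - 4·det = 361 - 344 = 17.
Step 3 — eigenvalues:
  λ = (trace ± √Δ)/2 = (19 ± 4.1231)/2,
  λ_1 = 11.5616,  λ_2 = 7.4384.

Step 4 — unit eigenvector for λ_1: solve (Sigma - λ_1 I)v = 0. First row:
  (10 - 11.5616)·v_x + (2)·v_y = 0, i.e. (-1.5616)·v_x + (2)·v_y = 0,
  so v ∝ (b, λ_1 - a) = (2, 1.5616) = u.
  ||u|| = √((2)² + (1.5616)²) = √(6.4384) ≈ 2.5374,
  v_1 = u/||u|| ≈ (0.7882, 0.6154) (||v_1|| = 1).

λ_1 = 11.5616,  λ_2 = 7.4384;  v_1 ≈ (0.7882, 0.6154)


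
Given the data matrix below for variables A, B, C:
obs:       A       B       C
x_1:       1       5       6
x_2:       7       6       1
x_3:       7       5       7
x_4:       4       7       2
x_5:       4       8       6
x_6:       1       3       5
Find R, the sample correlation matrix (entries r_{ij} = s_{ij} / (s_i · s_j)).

Step 1 — column means:
  mean(A) = (1 + 7 + 7 + 4 + 4 + 1) / 6 = 24/6 = 4
  mean(B) = (5 + 6 + 5 + 7 + 8 + 3) / 6 = 34/6 = 5.6667
  mean(C) = (6 + 1 + 7 + 2 + 6 + 5) / 6 = 27/6 = 4.5

Step 2 — sample variances and covariances s[i,j] = (1/(n-1)) · Σ_k (x_{k,i} - mean_i) · (x_{k,j} - mean_j), with n-1 = 5:
  s[A,A] = ((-3)·(-3) + (3)·(3) + (3)·(3) + (0)·(0) + (0)·(0) + (-3)·(-3)) / 5 = 36/5 = 7.2
  s[A,B] = ((-3)·(-0.6667) + (3)·(0.3333) + (3)·(-0.6667) + (0)·(1.3333) + (0)·(2.3333) + (-3)·(-2.6667)) / 5 = 9/5 = 1.8
  s[A,C] = ((-3)·(1.5) + (3)·(-3.5) + (3)·(2.5) + (0)·(-2.5) + (0)·(1.5) + (-3)·(0.5)) / 5 = -9/5 = -1.8
  s[B,B] = ((-0.6667)·(-0.6667) + (0.3333)·(0.3333) + (-0.6667)·(-0.6667) + (1.3333)·(1.3333) + (2.3333)·(2.3333) + (-2.6667)·(-2.6667)) / 5 = 15.3333/5 = 3.0667
  s[B,C] = ((-0.6667)·(1.5) + (0.3333)·(-3.5) + (-0.6667)·(2.5) + (1.3333)·(-2.5) + (2.3333)·(1.5) + (-2.6667)·(0.5)) / 5 = -5/5 = -1
  s[C,C] = ((1.5)·(1.5) + (-3.5)·(-3.5) + (2.5)·(2.5) + (-2.5)·(-2.5) + (1.5)·(1.5) + (0.5)·(0.5)) / 5 = 29.5/5 = 5.9
  Sample standard deviations s_i = √(s[i,i]):
  s(A) = √(7.2) = 2.6833
  s(B) = √(3.0667) = 1.7512
  s(C) = √(5.9) = 2.429

Step 3 — r_{ij} = s_{ij} / (s_i · s_j):
  r[A,A] = 1 (diagonal).
  r[A,B] = 1.8 / (2.6833 · 1.7512) = 1.8 / 4.6989 = 0.3831
  r[A,C] = -1.8 / (2.6833 · 2.429) = -1.8 / 6.5177 = -0.2762
  r[B,B] = 1 (diagonal).
  r[B,C] = -1 / (1.7512 · 2.429) = -1 / 4.2536 = -0.2351
  r[C,C] = 1 (diagonal).

R is symmetric with unit diagonal. Assembling:

R = [[1, 0.3831, -0.2762],
 [0.3831, 1, -0.2351],
 [-0.2762, -0.2351, 1]]


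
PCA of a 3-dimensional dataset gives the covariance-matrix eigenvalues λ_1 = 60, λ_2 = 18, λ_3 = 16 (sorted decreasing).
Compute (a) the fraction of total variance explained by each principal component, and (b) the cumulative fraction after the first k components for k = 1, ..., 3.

Step 1 — total variance = trace(Sigma) = Σ λ_i = 60 + 18 + 16 = 94.

Step 2 — fraction explained by component i = λ_i / Σ λ:
  PC1: 60/94 = 0.6383
  PC2: 18/94 = 0.1915
  PC3: 16/94 = 0.1702

Step 3 — cumulative fraction after k components = (λ_1 + ... + λ_k) / Σ λ:
  k = 1: 60/94 = 0.6383
  k = 2: (60 + 18)/94 = 78/94 = 0.8298
  k = 3: (60 + 18 + 16)/94 = 94/94 = 1

Summary (fraction, with percent):

explained: PC1 0.6383 (63.83%), PC2 0.1915 (19.15%), PC3 0.1702 (17.02%);  cumulative: 0.6383, 0.8298, 1


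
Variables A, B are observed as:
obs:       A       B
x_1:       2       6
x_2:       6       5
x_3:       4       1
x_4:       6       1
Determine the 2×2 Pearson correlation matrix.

Step 1 — column means:
  mean(A) = (2 + 6 + 4 + 6) / 4 = 18/4 = 4.5
  mean(B) = (6 + 5 + 1 + 1) / 4 = 13/4 = 3.25

Step 2 — sample variances and covariances s[i,j] = (1/(n-1)) · Σ_k (x_{k,i} - mean_i) · (x_{k,j} - mean_j), with n-1 = 3:
  s[A,A] = ((-2.5)·(-2.5) + (1.5)·(1.5) + (-0.5)·(-0.5) + (1.5)·(1.5)) / 3 = 11/3 = 3.6667
  s[A,B] = ((-2.5)·(2.75) + (1.5)·(1.75) + (-0.5)·(-2.25) + (1.5)·(-2.25)) / 3 = -6.5/3 = -2.1667
  s[B,B] = ((2.75)·(2.75) + (1.75)·(1.75) + (-2.25)·(-2.25) + (-2.25)·(-2.25)) / 3 = 20.75/3 = 6.9167
  Sample standard deviations s_i = √(s[i,i]):
  s(A) = √(3.6667) = 1.9149
  s(B) = √(6.9167) = 2.63

Step 3 — r_{ij} = s_{ij} / (s_i · s_j):
  r[A,A] = 1 (diagonal).
  r[A,B] = -2.1667 / (1.9149 · 2.63) = -2.1667 / 5.036 = -0.4302
  r[B,B] = 1 (diagonal).

R is symmetric with unit diagonal. Assembling:

R = [[1, -0.4302],
 [-0.4302, 1]]


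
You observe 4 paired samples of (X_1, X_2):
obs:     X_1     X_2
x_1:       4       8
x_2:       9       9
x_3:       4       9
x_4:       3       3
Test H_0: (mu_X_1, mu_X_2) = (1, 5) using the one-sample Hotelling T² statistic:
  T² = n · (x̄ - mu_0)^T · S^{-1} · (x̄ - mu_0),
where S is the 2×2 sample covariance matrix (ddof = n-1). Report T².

Step 1 — sample mean vector:
  mean(X_1) = (4 + 9 + 4 + 3) / 4 = 20/4 = 5
  mean(X_2) = (8 + 9 + 9 + 3) / 4 = 29/4 = 7.25
  x̄ = (5, 7.25),  deviation x̄ - mu_0 = (5, 7.25) - (1, 5) = (4, 2.25).

Step 2 — sample covariance matrix, S[i,j] = (1/(n-1)) · Σ_k (x_{k,i} - mean_i) · (x_{k,j} - mean_j), divisor n-1 = 3:
  S[X_1,X_1] = ((-1)·(-1) + (4)·(4) + (-1)·(-1) + (-2)·(-2)) / 3 = 22/3 = 7.3333
  S[X_1,X_2] = ((-1)·(0.75) + (4)·(1.75) + (-1)·(1.75) + (-2)·(-4.25)) / 3 = 13/3 = 4.3333
  S[X_2,X_2] = ((0.75)·(0.75) + (1.75)·(1.75) + (1.75)·(1.75) + (-4.25)·(-4.25)) / 3 = 24.75/3 = 8.25
  S = [[7.3333, 4.3333],
 [4.3333, 8.25]].

Step 3 — invert S. det(S) = 7.3333·8.25 - (4.3333)² = 41.7222.
  S^{-1} = (1/det) · [[d, -b], [-b, a]] = [[0.1977, -0.1039],
 [-0.1039, 0.1758]].

Step 4 — quadratic form (x̄ - mu_0)^T · S^{-1} · (x̄ - mu_0):
  S^{-1} · (x̄ - mu_0) = (0.5573, -0.02),
  (x̄ - mu_0)^T · [...] = (4)·(0.5573) + (2.25)·(-0.02) = 2.1841.

Step 5 — scale by n: T² = 4 · 2.1841 = 8.7364.

T² ≈ 8.7364


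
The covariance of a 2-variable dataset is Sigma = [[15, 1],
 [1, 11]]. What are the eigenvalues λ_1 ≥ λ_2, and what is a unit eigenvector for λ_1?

Step 1 — characteristic polynomial of 2×2 Sigma:
  det(Sigma - λI) = λ² - trace · λ + det = 0.
  trace = 15 + 11 = 26, det = 15·11 - (1)² = 164.
Step 2 — discriminant:
  Δ = trace² - 4·det = 676 - 656 = 20.
Step 3 — eigenvalues:
  λ = (trace ± √Δ)/2 = (26 ± 4.4721)/2,
  λ_1 = 15.2361,  λ_2 = 10.7639.

Step 4 — unit eigenvector for λ_1: solve (Sigma - λ_1 I)v = 0. First row:
  (15 - 15.2361)·v_x + (1)·v_y = 0, i.e. (-0.2361)·v_x + (1)·v_y = 0,
  so v ∝ (b, λ_1 - a) = (1, 0.2361) = u.
  ||u|| = √((1)² + (0.2361)²) = √(1.0557) ≈ 1.0275,
  v_1 = u/||u|| ≈ (0.9732, 0.2298) (||v_1|| = 1).

λ_1 = 15.2361,  λ_2 = 10.7639;  v_1 ≈ (0.9732, 0.2298)


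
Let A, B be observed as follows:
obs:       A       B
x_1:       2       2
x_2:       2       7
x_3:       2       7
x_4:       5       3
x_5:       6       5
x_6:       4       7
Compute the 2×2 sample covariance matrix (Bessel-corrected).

Step 1 — column means:
  mean(A) = (2 + 2 + 2 + 5 + 6 + 4) / 6 = 21/6 = 3.5
  mean(B) = (2 + 7 + 7 + 3 + 5 + 7) / 6 = 31/6 = 5.1667

Step 2 — sample covariance S[i,j] = (1/(n-1)) · Σ_k (x_{k,i} - mean_i) · (x_{k,j} - mean_j), with n-1 = 5.
  S[A,A] = ((-1.5)·(-1.5) + (-1.5)·(-1.5) + (-1.5)·(-1.5) + (1.5)·(1.5) + (2.5)·(2.5) + (0.5)·(0.5)) / 5 = 15.5/5 = 3.1
  S[A,B] = ((-1.5)·(-3.1667) + (-1.5)·(1.8333) + (-1.5)·(1.8333) + (1.5)·(-2.1667) + (2.5)·(-0.1667) + (0.5)·(1.8333)) / 5 = -3.5/5 = -0.7
  S[B,B] = ((-3.1667)·(-3.1667) + (1.8333)·(1.8333) + (1.8333)·(1.8333) + (-2.1667)·(-2.1667) + (-0.1667)·(-0.1667) + (1.8333)·(1.8333)) / 5 = 24.8333/5 = 4.9667

S is symmetric (S[j,i] = S[i,j]). Assembling:

S = [[3.1, -0.7],
 [-0.7, 4.9667]]


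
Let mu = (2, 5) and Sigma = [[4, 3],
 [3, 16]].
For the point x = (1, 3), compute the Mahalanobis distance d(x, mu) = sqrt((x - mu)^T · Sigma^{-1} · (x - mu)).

Step 1 — centre the observation: (x - mu) = (-1, -2).

Step 2 — invert Sigma. det(Sigma) = 4·16 - (3)² = 55.
  Sigma^{-1} = (1/det) · [[d, -b], [-b, a]] = [[0.2909, -0.0545],
 [-0.0545, 0.0727]].

Step 3 — form the quadratic (x - mu)^T · Sigma^{-1} · (x - mu):
  Sigma^{-1} · (x - mu) = (-0.1818, -0.0909).
  (x - mu)^T · [Sigma^{-1} · (x - mu)] = (-1)·(-0.1818) + (-2)·(-0.0909) = 0.3636.

Step 4 — take square root: d = √(0.3636) ≈ 0.603.

d(x, mu) = √(0.3636) ≈ 0.603


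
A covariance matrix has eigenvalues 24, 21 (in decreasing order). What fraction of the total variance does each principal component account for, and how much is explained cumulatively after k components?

Step 1 — total variance = trace(Sigma) = Σ λ_i = 24 + 21 = 45.

Step 2 — fraction explained by component i = λ_i / Σ λ:
  PC1: 24/45 = 0.5333
  PC2: 21/45 = 0.4667

Step 3 — cumulative fraction after k components = (λ_1 + ... + λ_k) / Σ λ:
  k = 1: 24/45 = 0.5333
  k = 2: (24 + 21)/45 = 45/45 = 1

Summary (fraction, with percent):

explained: PC1 0.5333 (53.33%), PC2 0.4667 (46.67%);  cumulative: 0.5333, 1


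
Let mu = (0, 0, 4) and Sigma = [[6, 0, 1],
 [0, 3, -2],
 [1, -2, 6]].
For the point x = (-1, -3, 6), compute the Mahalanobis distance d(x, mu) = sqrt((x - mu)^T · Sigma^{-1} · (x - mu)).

Step 1 — centre the observation: (x - mu) = (-1, -3, 2).

Step 2 — invert Sigma (cofactor / det for 3×3, or solve directly):
  Sigma^{-1} = [[0.1728, -0.0247, -0.037],
 [-0.0247, 0.4321, 0.1481],
 [-0.037, 0.1481, 0.2222]].

Step 3 — form the quadratic (x - mu)^T · Sigma^{-1} · (x - mu):
  Sigma^{-1} · (x - mu) = (-0.1728, -0.9753, 0.037).
  (x - mu)^T · [Sigma^{-1} · (x - mu)] = (-1)·(-0.1728) + (-3)·(-0.9753) + (2)·(0.037) = 3.1728.

Step 4 — take square root: d = √(3.1728) ≈ 1.7812.

d(x, mu) = √(3.1728) ≈ 1.7812


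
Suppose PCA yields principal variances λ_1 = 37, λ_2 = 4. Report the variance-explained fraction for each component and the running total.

Step 1 — total variance = trace(Sigma) = Σ λ_i = 37 + 4 = 41.

Step 2 — fraction explained by component i = λ_i / Σ λ:
  PC1: 37/41 = 0.9024
  PC2: 4/41 = 0.0976

Step 3 — cumulative fraction after k components = (λ_1 + ... + λ_k) / Σ λ:
  k = 1: 37/41 = 0.9024
  k = 2: (37 + 4)/41 = 41/41 = 1

Summary (fraction, with percent):

explained: PC1 0.9024 (90.24%), PC2 0.0976 (9.76%);  cumulative: 0.9024, 1


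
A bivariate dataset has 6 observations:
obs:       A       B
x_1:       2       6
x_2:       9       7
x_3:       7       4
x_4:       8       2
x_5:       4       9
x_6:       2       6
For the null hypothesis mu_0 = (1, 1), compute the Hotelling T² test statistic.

Step 1 — sample mean vector:
  mean(A) = (2 + 9 + 7 + 8 + 4 + 2) / 6 = 32/6 = 5.3333
  mean(B) = (6 + 7 + 4 + 2 + 9 + 6) / 6 = 34/6 = 5.6667
  x̄ = (5.3333, 5.6667),  deviation x̄ - mu_0 = (5.3333, 5.6667) - (1, 1) = (4.3333, 4.6667).

Step 2 — sample covariance matrix, S[i,j] = (1/(n-1)) · Σ_k (x_{k,i} - mean_i) · (x_{k,j} - mean_j), divisor n-1 = 5:
  S[A,A] = ((-3.3333)·(-3.3333) + (3.6667)·(3.6667) + (1.6667)·(1.6667) + (2.6667)·(2.6667) + (-1.3333)·(-1.3333) + (-3.3333)·(-3.3333)) / 5 = 47.3333/5 = 9.4667
  S[A,B] = ((-3.3333)·(0.3333) + (3.6667)·(1.3333) + (1.6667)·(-1.6667) + (2.6667)·(-3.6667) + (-1.3333)·(3.3333) + (-3.3333)·(0.3333)) / 5 = -14.3333/5 = -2.8667
  S[B,B] = ((0.3333)·(0.3333) + (1.3333)·(1.3333) + (-1.6667)·(-1.6667) + (-3.6667)·(-3.6667) + (3.3333)·(3.3333) + (0.3333)·(0.3333)) / 5 = 29.3333/5 = 5.8667
  S = [[9.4667, -2.8667],
 [-2.8667, 5.8667]].

Step 3 — invert S. det(S) = 9.4667·5.8667 - (-2.8667)² = 47.32.
  S^{-1} = (1/det) · [[d, -b], [-b, a]] = [[0.124, 0.0606],
 [0.0606, 0.2001]].

Step 4 — quadratic form (x̄ - mu_0)^T · S^{-1} · (x̄ - mu_0):
  S^{-1} · (x̄ - mu_0) = (0.8199, 1.1961),
  (x̄ - mu_0)^T · [...] = (4.3333)·(0.8199) + (4.6667)·(1.1961) = 9.135.

Step 5 — scale by n: T² = 6 · 9.135 = 54.8098.

T² ≈ 54.8098


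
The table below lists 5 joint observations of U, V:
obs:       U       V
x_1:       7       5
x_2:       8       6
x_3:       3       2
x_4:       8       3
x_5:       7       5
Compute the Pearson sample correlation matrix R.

Step 1 — column means:
  mean(U) = (7 + 8 + 3 + 8 + 7) / 5 = 33/5 = 6.6
  mean(V) = (5 + 6 + 2 + 3 + 5) / 5 = 21/5 = 4.2

Step 2 — sample variances and covariances s[i,j] = (1/(n-1)) · Σ_k (x_{k,i} - mean_i) · (x_{k,j} - mean_j), with n-1 = 4:
  s[U,U] = ((0.4)·(0.4) + (1.4)·(1.4) + (-3.6)·(-3.6) + (1.4)·(1.4) + (0.4)·(0.4)) / 4 = 17.2/4 = 4.3
  s[U,V] = ((0.4)·(0.8) + (1.4)·(1.8) + (-3.6)·(-2.2) + (1.4)·(-1.2) + (0.4)·(0.8)) / 4 = 9.4/4 = 2.35
  s[V,V] = ((0.8)·(0.8) + (1.8)·(1.8) + (-2.2)·(-2.2) + (-1.2)·(-1.2) + (0.8)·(0.8)) / 4 = 10.8/4 = 2.7
  Sample standard deviations s_i = √(s[i,i]):
  s(U) = √(4.3) = 2.0736
  s(V) = √(2.7) = 1.6432

Step 3 — r_{ij} = s_{ij} / (s_i · s_j):
  r[U,U] = 1 (diagonal).
  r[U,V] = 2.35 / (2.0736 · 1.6432) = 2.35 / 3.4073 = 0.6897
  r[V,V] = 1 (diagonal).

R is symmetric with unit diagonal. Assembling:

R = [[1, 0.6897],
 [0.6897, 1]]


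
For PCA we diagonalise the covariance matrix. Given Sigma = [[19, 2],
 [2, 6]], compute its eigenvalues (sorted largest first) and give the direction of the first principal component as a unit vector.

Step 1 — characteristic polynomial of 2×2 Sigma:
  det(Sigma - λI) = λ² - trace · λ + det = 0.
  trace = 19 + 6 = 25, det = 19·6 - (2)² = 110.
Step 2 — discriminant:
  Δ = trace² - 4·det = 625 - 440 = 185.
Step 3 — eigenvalues:
  λ = (trace ± √Δ)/2 = (25 ± 13.6015)/2,
  λ_1 = 19.3007,  λ_2 = 5.6993.

Step 4 — unit eigenvector for λ_1: solve (Sigma - λ_1 I)v = 0. First row:
  (19 - 19.3007)·v_x + (2)·v_y = 0, i.e. (-0.3007)·v_x + (2)·v_y = 0,
  so v ∝ (b, λ_1 - a) = (2, 0.3007) = u.
  ||u|| = √((2)² + (0.3007)²) = √(4.0904) ≈ 2.0225,
  v_1 = u/||u|| ≈ (0.9889, 0.1487) (||v_1|| = 1).

λ_1 = 19.3007,  λ_2 = 5.6993;  v_1 ≈ (0.9889, 0.1487)


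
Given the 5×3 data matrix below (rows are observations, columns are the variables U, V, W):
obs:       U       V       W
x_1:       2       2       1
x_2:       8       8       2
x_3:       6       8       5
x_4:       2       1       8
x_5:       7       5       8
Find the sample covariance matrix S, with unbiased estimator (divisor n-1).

Step 1 — column means:
  mean(U) = (2 + 8 + 6 + 2 + 7) / 5 = 25/5 = 5
  mean(V) = (2 + 8 + 8 + 1 + 5) / 5 = 24/5 = 4.8
  mean(W) = (1 + 2 + 5 + 8 + 8) / 5 = 24/5 = 4.8

Step 2 — sample covariance S[i,j] = (1/(n-1)) · Σ_k (x_{k,i} - mean_i) · (x_{k,j} - mean_j), with n-1 = 4.
  S[U,U] = ((-3)·(-3) + (3)·(3) + (1)·(1) + (-3)·(-3) + (2)·(2)) / 4 = 32/4 = 8
  S[U,V] = ((-3)·(-2.8) + (3)·(3.2) + (1)·(3.2) + (-3)·(-3.8) + (2)·(0.2)) / 4 = 33/4 = 8.25
  S[U,W] = ((-3)·(-3.8) + (3)·(-2.8) + (1)·(0.2) + (-3)·(3.2) + (2)·(3.2)) / 4 = 0/4 = 0
  S[V,V] = ((-2.8)·(-2.8) + (3.2)·(3.2) + (3.2)·(3.2) + (-3.8)·(-3.8) + (0.2)·(0.2)) / 4 = 42.8/4 = 10.7
  S[V,W] = ((-2.8)·(-3.8) + (3.2)·(-2.8) + (3.2)·(0.2) + (-3.8)·(3.2) + (0.2)·(3.2)) / 4 = -9.2/4 = -2.3
  S[W,W] = ((-3.8)·(-3.8) + (-2.8)·(-2.8) + (0.2)·(0.2) + (3.2)·(3.2) + (3.2)·(3.2)) / 4 = 42.8/4 = 10.7

S is symmetric (S[j,i] = S[i,j]). Assembling:

S = [[8, 8.25, 0],
 [8.25, 10.7, -2.3],
 [0, -2.3, 10.7]]


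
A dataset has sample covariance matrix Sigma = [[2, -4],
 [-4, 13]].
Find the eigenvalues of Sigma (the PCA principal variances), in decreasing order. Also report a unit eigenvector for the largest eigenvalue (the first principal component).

Step 1 — characteristic polynomial of 2×2 Sigma:
  det(Sigma - λI) = λ² - trace · λ + det = 0.
  trace = 2 + 13 = 15, det = 2·13 - (-4)² = 10.
Step 2 — discriminant:
  Δ = trace² - 4·det = 225 - 40 = 185.
Step 3 — eigenvalues:
  λ = (trace ± √Δ)/2 = (15 ± 13.6015)/2,
  λ_1 = 14.3007,  λ_2 = 0.6993.

Step 4 — unit eigenvector for λ_1: solve (Sigma - λ_1 I)v = 0. First row:
  (2 - 14.3007)·v_x + (-4)·v_y = 0, i.e. (-12.3007)·v_x + (-4)·v_y = 0,
  so v ∝ (b, λ_1 - a) = (-4, 12.3007); multiply by -1 so the first entry is positive: u = (4, -12.3007).
  ||u|| = √((4)² + (-12.3007)²) = √(167.3081) ≈ 12.9348,
  v_1 = u/||u|| ≈ (0.3092, -0.951) (||v_1|| = 1).

λ_1 = 14.3007,  λ_2 = 0.6993;  v_1 ≈ (0.3092, -0.951)


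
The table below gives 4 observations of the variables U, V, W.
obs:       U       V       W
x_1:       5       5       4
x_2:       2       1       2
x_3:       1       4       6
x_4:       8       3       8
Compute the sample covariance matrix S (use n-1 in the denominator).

Step 1 — column means:
  mean(U) = (5 + 2 + 1 + 8) / 4 = 16/4 = 4
  mean(V) = (5 + 1 + 4 + 3) / 4 = 13/4 = 3.25
  mean(W) = (4 + 2 + 6 + 8) / 4 = 20/4 = 5

Step 2 — sample covariance S[i,j] = (1/(n-1)) · Σ_k (x_{k,i} - mean_i) · (x_{k,j} - mean_j), with n-1 = 3.
  S[U,U] = ((1)·(1) + (-2)·(-2) + (-3)·(-3) + (4)·(4)) / 3 = 30/3 = 10
  S[U,V] = ((1)·(1.75) + (-2)·(-2.25) + (-3)·(0.75) + (4)·(-0.25)) / 3 = 3/3 = 1
  S[U,W] = ((1)·(-1) + (-2)·(-3) + (-3)·(1) + (4)·(3)) / 3 = 14/3 = 4.6667
  S[V,V] = ((1.75)·(1.75) + (-2.25)·(-2.25) + (0.75)·(0.75) + (-0.25)·(-0.25)) / 3 = 8.75/3 = 2.9167
  S[V,W] = ((1.75)·(-1) + (-2.25)·(-3) + (0.75)·(1) + (-0.25)·(3)) / 3 = 5/3 = 1.6667
  S[W,W] = ((-1)·(-1) + (-3)·(-3) + (1)·(1) + (3)·(3)) / 3 = 20/3 = 6.6667

S is symmetric (S[j,i] = S[i,j]). Assembling:

S = [[10, 1, 4.6667],
 [1, 2.9167, 1.6667],
 [4.6667, 1.6667, 6.6667]]


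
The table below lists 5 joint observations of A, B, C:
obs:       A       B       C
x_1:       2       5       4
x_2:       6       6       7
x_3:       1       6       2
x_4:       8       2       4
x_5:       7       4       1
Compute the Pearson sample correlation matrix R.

Step 1 — column means:
  mean(A) = (2 + 6 + 1 + 8 + 7) / 5 = 24/5 = 4.8
  mean(B) = (5 + 6 + 6 + 2 + 4) / 5 = 23/5 = 4.6
  mean(C) = (4 + 7 + 2 + 4 + 1) / 5 = 18/5 = 3.6

Step 2 — sample variances and covariances s[i,j] = (1/(n-1)) · Σ_k (x_{k,i} - mean_i) · (x_{k,j} - mean_j), with n-1 = 4:
  s[A,A] = ((-2.8)·(-2.8) + (1.2)·(1.2) + (-3.8)·(-3.8) + (3.2)·(3.2) + (2.2)·(2.2)) / 4 = 38.8/4 = 9.7
  s[A,B] = ((-2.8)·(0.4) + (1.2)·(1.4) + (-3.8)·(1.4) + (3.2)·(-2.6) + (2.2)·(-0.6)) / 4 = -14.4/4 = -3.6
  s[A,C] = ((-2.8)·(0.4) + (1.2)·(3.4) + (-3.8)·(-1.6) + (3.2)·(0.4) + (2.2)·(-2.6)) / 4 = 4.6/4 = 1.15
  s[B,B] = ((0.4)·(0.4) + (1.4)·(1.4) + (1.4)·(1.4) + (-2.6)·(-2.6) + (-0.6)·(-0.6)) / 4 = 11.2/4 = 2.8
  s[B,C] = ((0.4)·(0.4) + (1.4)·(3.4) + (1.4)·(-1.6) + (-2.6)·(0.4) + (-0.6)·(-2.6)) / 4 = 3.2/4 = 0.8
  s[C,C] = ((0.4)·(0.4) + (3.4)·(3.4) + (-1.6)·(-1.6) + (0.4)·(0.4) + (-2.6)·(-2.6)) / 4 = 21.2/4 = 5.3
  Sample standard deviations s_i = √(s[i,i]):
  s(A) = √(9.7) = 3.1145
  s(B) = √(2.8) = 1.6733
  s(C) = √(5.3) = 2.3022

Step 3 — r_{ij} = s_{ij} / (s_i · s_j):
  r[A,A] = 1 (diagonal).
  r[A,B] = -3.6 / (3.1145 · 1.6733) = -3.6 / 5.2115 = -0.6908
  r[A,C] = 1.15 / (3.1145 · 2.3022) = 1.15 / 7.1701 = 0.1604
  r[B,B] = 1 (diagonal).
  r[B,C] = 0.8 / (1.6733 · 2.3022) = 0.8 / 3.8523 = 0.2077
  r[C,C] = 1 (diagonal).

R is symmetric with unit diagonal. Assembling:

R = [[1, -0.6908, 0.1604],
 [-0.6908, 1, 0.2077],
 [0.1604, 0.2077, 1]]


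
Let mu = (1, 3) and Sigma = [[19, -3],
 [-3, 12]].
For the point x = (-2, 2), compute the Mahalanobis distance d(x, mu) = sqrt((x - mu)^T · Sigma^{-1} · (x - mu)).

Step 1 — centre the observation: (x - mu) = (-3, -1).

Step 2 — invert Sigma. det(Sigma) = 19·12 - (-3)² = 219.
  Sigma^{-1} = (1/det) · [[d, -b], [-b, a]] = [[0.0548, 0.0137],
 [0.0137, 0.0868]].

Step 3 — form the quadratic (x - mu)^T · Sigma^{-1} · (x - mu):
  Sigma^{-1} · (x - mu) = (-0.1781, -0.1279).
  (x - mu)^T · [Sigma^{-1} · (x - mu)] = (-3)·(-0.1781) + (-1)·(-0.1279) = 0.6621.

Step 4 — take square root: d = √(0.6621) ≈ 0.8137.

d(x, mu) = √(0.6621) ≈ 0.8137


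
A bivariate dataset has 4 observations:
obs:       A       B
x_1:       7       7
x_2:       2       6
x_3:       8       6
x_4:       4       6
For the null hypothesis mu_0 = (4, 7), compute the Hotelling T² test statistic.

Step 1 — sample mean vector:
  mean(A) = (7 + 2 + 8 + 4) / 4 = 21/4 = 5.25
  mean(B) = (7 + 6 + 6 + 6) / 4 = 25/4 = 6.25
  x̄ = (5.25, 6.25),  deviation x̄ - mu_0 = (5.25, 6.25) - (4, 7) = (1.25, -0.75).

Step 2 — sample covariance matrix, S[i,j] = (1/(n-1)) · Σ_k (x_{k,i} - mean_i) · (x_{k,j} - mean_j), divisor n-1 = 3:
  S[A,A] = ((1.75)·(1.75) + (-3.25)·(-3.25) + (2.75)·(2.75) + (-1.25)·(-1.25)) / 3 = 22.75/3 = 7.5833
  S[A,B] = ((1.75)·(0.75) + (-3.25)·(-0.25) + (2.75)·(-0.25) + (-1.25)·(-0.25)) / 3 = 1.75/3 = 0.5833
  S[B,B] = ((0.75)·(0.75) + (-0.25)·(-0.25) + (-0.25)·(-0.25) + (-0.25)·(-0.25)) / 3 = 0.75/3 = 0.25
  S = [[7.5833, 0.5833],
 [0.5833, 0.25]].

Step 3 — invert S. det(S) = 7.5833·0.25 - (0.5833)² = 1.5556.
  S^{-1} = (1/det) · [[d, -b], [-b, a]] = [[0.1607, -0.375],
 [-0.375, 4.875]].

Step 4 — quadratic form (x̄ - mu_0)^T · S^{-1} · (x̄ - mu_0):
  S^{-1} · (x̄ - mu_0) = (0.4821, -4.125),
  (x̄ - mu_0)^T · [...] = (1.25)·(0.4821) + (-0.75)·(-4.125) = 3.6964.

Step 5 — scale by n: T² = 4 · 3.6964 = 14.7857.

T² ≈ 14.7857


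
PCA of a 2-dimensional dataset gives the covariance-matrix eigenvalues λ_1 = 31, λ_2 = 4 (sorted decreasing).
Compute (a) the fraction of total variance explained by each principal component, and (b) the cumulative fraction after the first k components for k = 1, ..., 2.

Step 1 — total variance = trace(Sigma) = Σ λ_i = 31 + 4 = 35.

Step 2 — fraction explained by component i = λ_i / Σ λ:
  PC1: 31/35 = 0.8857
  PC2: 4/35 = 0.1143

Step 3 — cumulative fraction after k components = (λ_1 + ... + λ_k) / Σ λ:
  k = 1: 31/35 = 0.8857
  k = 2: (31 + 4)/35 = 35/35 = 1

Summary (fraction, with percent):

explained: PC1 0.8857 (88.57%), PC2 0.1143 (11.43%);  cumulative: 0.8857, 1
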